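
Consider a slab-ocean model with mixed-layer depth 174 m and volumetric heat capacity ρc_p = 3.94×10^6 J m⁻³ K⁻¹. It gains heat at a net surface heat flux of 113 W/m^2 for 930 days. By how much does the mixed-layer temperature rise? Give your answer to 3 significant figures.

Areal heat capacity C = ρc_p × D = 3.94×10^6 × 174 = 6.86×10^8 J/(m^2 K).
Net heat input Q = F Δt = 113 × (930 days × 86400 s/day) = 9.08×10^9 J/m².
ΔT = Q / C = 9.08×10^9 / 6.86×10^8 = 13.2 K.

13.2 K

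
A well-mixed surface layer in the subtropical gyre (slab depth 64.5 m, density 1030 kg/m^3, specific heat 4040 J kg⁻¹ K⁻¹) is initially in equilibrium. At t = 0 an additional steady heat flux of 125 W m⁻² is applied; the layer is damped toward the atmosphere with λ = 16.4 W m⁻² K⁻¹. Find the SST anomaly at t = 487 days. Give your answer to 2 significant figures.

Areal heat capacity C = ρ c_p D = 1030 × 4040 × 64.5 = 2.68×10^8 J/(m^2 K).
τ = C / λ = 2.68×10^8 / 16.4 = 1.64×10^7 s.
Equilibrium anomaly ΔT_eq = F / λ = 125 / 16.4 = 7.62 K.
t = 487 days = 4.21×10^7 s, so t/τ = 2.57.
ΔT(t) = ΔT_eq (1 − e^(−t/τ)) = 7.62 × (1 − e^−2.57) = 7.04 K.

7.0 K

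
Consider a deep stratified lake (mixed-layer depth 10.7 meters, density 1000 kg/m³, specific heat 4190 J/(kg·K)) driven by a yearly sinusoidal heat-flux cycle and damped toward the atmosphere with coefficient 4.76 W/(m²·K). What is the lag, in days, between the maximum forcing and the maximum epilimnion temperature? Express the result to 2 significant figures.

63 days

Areal heat capacity C = ρ c_p D = 1000 × 4190 × 10.7 = 4.48×10^7 J m⁻² K⁻¹.
ω = 2π / 3.15×10^7 s = 1.99×10^-7 s⁻¹.
Phase lag φ = arctan(Cω/λ) = arctan(8.93/4.76) = 1.08 rad.
Time lag = φ / ω = 1.08 / 1.99×10^-7 = 5.43×10^6 s = 62.8 days.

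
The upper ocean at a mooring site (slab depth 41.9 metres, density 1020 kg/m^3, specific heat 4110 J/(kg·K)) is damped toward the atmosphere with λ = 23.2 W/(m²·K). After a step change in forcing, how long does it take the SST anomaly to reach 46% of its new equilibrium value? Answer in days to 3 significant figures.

54.0 days

Areal heat capacity C = ρ c_p D = 1020 × 4110 × 41.9 = 1.76×10^8 J/(m^2 K).
τ = C / λ = 1.76×10^8 / 23.2 = 7.57×10^6 s.
Fraction reached: 1 − e^(−t/τ) = 0.46 ⇒ t = −τ ln(1 − 0.46) = τ × 0.616.
t = 4.67×10^6 s = 54.0 days.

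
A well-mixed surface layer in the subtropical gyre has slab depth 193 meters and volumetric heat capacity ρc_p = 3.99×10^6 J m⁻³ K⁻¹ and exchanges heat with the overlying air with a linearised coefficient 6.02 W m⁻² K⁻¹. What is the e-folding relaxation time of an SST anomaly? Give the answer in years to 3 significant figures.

4.05 years

Areal heat capacity C = ρc_p × D = 3.99×10^6 × 193 = 7.70×10^8 J/(m^2 K).
Relaxation time τ = C / λ = 7.70×10^8 / 6.02 = 1.28×10^8 s.
In years: 1.28×10^8 s / (3.156×10^7 s/year) = 4.05 years.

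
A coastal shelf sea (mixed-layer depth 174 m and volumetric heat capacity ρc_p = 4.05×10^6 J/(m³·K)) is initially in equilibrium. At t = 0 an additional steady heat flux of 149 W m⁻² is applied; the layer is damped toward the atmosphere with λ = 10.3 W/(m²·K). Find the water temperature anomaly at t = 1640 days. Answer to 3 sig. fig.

12.6 K

Areal heat capacity C = ρc_p × D = 4.05×10^6 × 174 = 7.05×10^8 J/(m^2 K).
τ = C / λ = 7.05×10^8 / 10.3 = 6.84×10^7 s.
Equilibrium anomaly ΔT_eq = F / λ = 149 / 10.3 = 14.5 K.
t = 1640 days = 1.42×10^8 s, so t/τ = 2.07.
ΔT(t) = ΔT_eq (1 − e^(−t/τ)) = 14.5 × (1 − e^−2.07) = 12.6 K.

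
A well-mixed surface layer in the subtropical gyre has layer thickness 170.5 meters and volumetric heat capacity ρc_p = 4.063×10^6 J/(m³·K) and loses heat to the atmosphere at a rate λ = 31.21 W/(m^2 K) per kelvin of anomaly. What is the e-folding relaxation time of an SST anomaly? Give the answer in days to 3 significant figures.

257 days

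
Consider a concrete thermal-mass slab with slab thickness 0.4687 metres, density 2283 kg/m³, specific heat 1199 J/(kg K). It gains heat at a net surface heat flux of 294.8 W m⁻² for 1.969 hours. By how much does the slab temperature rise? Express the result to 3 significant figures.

Areal heat capacity C = ρ c_p D = 2283 × 1199 × 0.4687 = 1.28×10^6 J m⁻² K⁻¹.
Net heat input Q = F Δt = 294.8 × (1.969 hours × 3600 s/hour) = 2.09×10^6 J/m².
ΔT = Q / C = 2.09×10^6 / 1.28×10^6 = 1.63 K.

1.63 K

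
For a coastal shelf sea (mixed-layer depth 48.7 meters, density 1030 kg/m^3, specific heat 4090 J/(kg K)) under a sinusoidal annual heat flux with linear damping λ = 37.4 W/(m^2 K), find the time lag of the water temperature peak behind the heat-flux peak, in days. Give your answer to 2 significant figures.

Areal heat capacity C = ρ c_p D = 1030 × 4090 × 48.7 = 2.05×10^8 J/(m^2 K).
ω = 2π / 3.15×10^7 s = 1.99×10^-7 s⁻¹.
Phase lag φ = arctan(Cω/λ) = arctan(40.9/37.4) = 0.830 rad.
Time lag = φ / ω = 0.830 / 1.99×10^-7 = 4.16×10^6 s = 48.2 days.

48 days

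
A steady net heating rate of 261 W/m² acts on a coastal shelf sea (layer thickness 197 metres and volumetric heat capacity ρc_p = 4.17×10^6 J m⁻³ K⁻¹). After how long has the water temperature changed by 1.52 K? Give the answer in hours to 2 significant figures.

Areal heat capacity C = ρc_p × D = 4.17×10^6 × 197 = 8.21×10^8 J m⁻² K⁻¹.
Time required: Δt = C ΔT / F = 8.21×10^8 × 1.52 / 261 = 4.78×10^6 s.
In hours: 4.78×10^6 s / (3600 s/hour) = 1330 hours.

1300 hours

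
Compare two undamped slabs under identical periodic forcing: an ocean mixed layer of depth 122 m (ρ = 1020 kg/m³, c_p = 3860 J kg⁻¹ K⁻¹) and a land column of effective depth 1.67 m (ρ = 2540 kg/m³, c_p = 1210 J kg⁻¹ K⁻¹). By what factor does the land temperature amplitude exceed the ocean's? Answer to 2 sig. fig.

94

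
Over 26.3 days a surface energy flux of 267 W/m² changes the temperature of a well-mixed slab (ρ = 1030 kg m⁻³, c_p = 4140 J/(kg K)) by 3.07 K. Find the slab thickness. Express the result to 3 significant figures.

Heat input Q = F Δt = 267 × 2.27×10^6 s = 6.07×10^8 J/m².
Required areal heat capacity C = Q / ΔT = 1.98×10^8 J/(m²·K).
Depth D = C / (ρ c_p) = 1.98×10^8 / (1030 × 4140) = 46.3 m.

46.3 m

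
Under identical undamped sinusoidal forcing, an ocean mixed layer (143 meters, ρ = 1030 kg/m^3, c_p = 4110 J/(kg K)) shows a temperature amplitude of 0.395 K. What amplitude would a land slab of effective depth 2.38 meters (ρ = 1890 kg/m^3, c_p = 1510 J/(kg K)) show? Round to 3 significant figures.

C_ocean = 6.05×10^8 J/(m²·K); C_land = 6.79×10^6 J/(m²·K).
A ∝ 1/C ⇒ A_land = A_ocean × C_ocean/C_land = 0.395 × 89.1 = 35.2 K.

35.2 K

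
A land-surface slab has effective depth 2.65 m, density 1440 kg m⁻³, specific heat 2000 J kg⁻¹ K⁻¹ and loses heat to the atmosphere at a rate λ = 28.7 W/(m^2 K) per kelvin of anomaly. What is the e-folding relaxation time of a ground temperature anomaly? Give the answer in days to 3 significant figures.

Areal heat capacity C = ρ c_p D = 1440 × 2000 × 2.65 = 7.63×10^6 J/(m^2 K).
Relaxation time τ = C / λ = 7.63×10^6 / 28.7 = 2.66×10^5 s.
In days: 2.66×10^5 s / (86400 s/day) = 3.08 days.

3.08 days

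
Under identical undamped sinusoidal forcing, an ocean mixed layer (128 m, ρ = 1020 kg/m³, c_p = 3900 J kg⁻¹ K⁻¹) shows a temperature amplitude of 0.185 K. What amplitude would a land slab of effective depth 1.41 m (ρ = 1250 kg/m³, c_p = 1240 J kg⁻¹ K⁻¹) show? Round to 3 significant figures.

43.1 K

C_ocean = 5.09×10^8 J/(m²·K); C_land = 2.19×10^6 J/(m²·K).
A ∝ 1/C ⇒ A_land = A_ocean × C_ocean/C_land = 0.185 × 233 = 43.1 K.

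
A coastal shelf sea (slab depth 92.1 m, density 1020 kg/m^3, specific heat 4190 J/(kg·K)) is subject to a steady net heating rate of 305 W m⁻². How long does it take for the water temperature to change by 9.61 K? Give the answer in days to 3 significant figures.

Areal heat capacity C = ρ c_p D = 1020 × 4190 × 92.1 = 3.94×10^8 J/(m^2 K).
Time required: Δt = C ΔT / F = 3.94×10^8 × 9.61 / 305 = 1.24×10^7 s.
In days: 1.24×10^7 s / (86400 s/day) = 144 days.

144 days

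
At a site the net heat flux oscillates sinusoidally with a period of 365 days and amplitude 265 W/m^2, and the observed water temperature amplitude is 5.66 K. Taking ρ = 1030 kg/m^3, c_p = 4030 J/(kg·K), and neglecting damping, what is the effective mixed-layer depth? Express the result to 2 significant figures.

57 m

ω = 2π / 3.15×10^7 s = 1.99×10^-7 s⁻¹.
Required C = F₀ / (A ω) = 265 / (5.66 × 1.99×10^-7) = 2.35×10^8 J/(m²·K).
D = C / (ρ c_p) = 2.35×10^8 / (1030 × 4030) = 56.6 m.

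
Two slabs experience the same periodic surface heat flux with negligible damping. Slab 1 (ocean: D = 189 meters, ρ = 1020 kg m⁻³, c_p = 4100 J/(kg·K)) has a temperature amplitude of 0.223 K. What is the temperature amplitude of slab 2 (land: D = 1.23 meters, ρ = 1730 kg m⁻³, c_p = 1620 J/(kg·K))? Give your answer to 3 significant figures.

C_ocean = 7.90×10^8 J/(m²·K); C_land = 3.45×10^6 J/(m²·K).
A ∝ 1/C ⇒ A_land = A_ocean × C_ocean/C_land = 0.223 × 229 = 51.1 K.

51.1 K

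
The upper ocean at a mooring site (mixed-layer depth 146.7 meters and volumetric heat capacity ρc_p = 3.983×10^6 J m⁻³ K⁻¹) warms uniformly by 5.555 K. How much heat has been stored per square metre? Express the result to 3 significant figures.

Areal heat capacity C = ρc_p × D = 3.983×10^6 × 146.7 = 5.84×10^8 J/(m²·K).
ΔQ = C ΔT = 5.84×10^8 × 5.555 = 3.25×10^9 J/m².

3.25×10^9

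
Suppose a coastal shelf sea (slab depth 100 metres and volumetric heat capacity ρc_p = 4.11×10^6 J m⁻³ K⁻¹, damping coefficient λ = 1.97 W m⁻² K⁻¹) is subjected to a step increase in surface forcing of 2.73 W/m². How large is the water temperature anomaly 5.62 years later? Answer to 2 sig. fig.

0.79 K

Areal heat capacity C = ρc_p × D = 4.11×10^6 × 100 = 4.11×10^8 J/(m²·K).
τ = C / λ = 4.11×10^8 / 1.97 = 2.09×10^8 s.
Equilibrium anomaly ΔT_eq = F / λ = 2.73 / 1.97 = 1.39 K.
t = 5.62 years = 1.77×10^8 s, so t/τ = 0.850.
ΔT(t) = ΔT_eq (1 − e^(−t/τ)) = 1.39 × (1 − e^−0.850) = 0.794 K.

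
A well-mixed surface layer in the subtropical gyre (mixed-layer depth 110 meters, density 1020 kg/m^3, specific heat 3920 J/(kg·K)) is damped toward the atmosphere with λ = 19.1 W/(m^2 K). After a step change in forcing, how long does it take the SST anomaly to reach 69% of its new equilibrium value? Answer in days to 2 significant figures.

Areal heat capacity C = ρ c_p D = 1020 × 3920 × 110 = 4.40×10^8 J m⁻² K⁻¹.
τ = C / λ = 4.40×10^8 / 19.1 = 2.30×10^7 s.
Fraction reached: 1 − e^(−t/τ) = 0.69 ⇒ t = −τ ln(1 − 0.69) = τ × 1.17.
t = 2.70×10^7 s = 312 days.

310 days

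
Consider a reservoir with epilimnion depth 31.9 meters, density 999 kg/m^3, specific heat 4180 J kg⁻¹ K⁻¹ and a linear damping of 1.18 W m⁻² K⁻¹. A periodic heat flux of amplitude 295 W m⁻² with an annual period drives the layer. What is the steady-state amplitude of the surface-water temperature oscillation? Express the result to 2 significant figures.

11 K

Areal heat capacity C = ρ c_p D = 999 × 4180 × 31.9 = 1.33×10^8 J m⁻² K⁻¹.
Angular frequency ω = 2π / T = 2π / 3.15×10^7 s = 1.99×10^-7 s⁻¹.
√((Cω)² + λ²) = √((26.5)² + 1.18²) = 26.6 W/(m²·K).
Amplitude A = F₀ / √((Cω)²+λ²) = 295 / 26.6 = 11.1 K.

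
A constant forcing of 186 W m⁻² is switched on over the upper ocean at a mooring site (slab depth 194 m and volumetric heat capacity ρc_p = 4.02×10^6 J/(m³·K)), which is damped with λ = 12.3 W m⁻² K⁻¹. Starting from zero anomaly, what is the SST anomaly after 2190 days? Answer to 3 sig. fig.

14.4 K

Areal heat capacity C = ρc_p × D = 4.02×10^6 × 194 = 7.80×10^8 J m⁻² K⁻¹.
τ = C / λ = 7.80×10^8 / 12.3 = 6.34×10^7 s.
Equilibrium anomaly ΔT_eq = F / λ = 186 / 12.3 = 15.1 K.
t = 2190 days = 1.89×10^8 s, so t/τ = 2.98.
ΔT(t) = ΔT_eq (1 − e^(−t/τ)) = 15.1 × (1 − e^−2.98) = 14.4 K.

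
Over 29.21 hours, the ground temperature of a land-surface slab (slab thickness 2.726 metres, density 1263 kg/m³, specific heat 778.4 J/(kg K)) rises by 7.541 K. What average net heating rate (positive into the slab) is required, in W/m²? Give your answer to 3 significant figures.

Areal heat capacity C = ρ c_p D = 1263 × 778.4 × 2.726 = 2.68×10^6 J/(m²·K).
Required heat per unit area: Q = C ΔT = 2.68×10^6 × 7.541 = 2.02×10^7 J/m².
Flux F = Q / Δt = 2.02×10^7 / 1.05×10^5 s = 192 W/m².

192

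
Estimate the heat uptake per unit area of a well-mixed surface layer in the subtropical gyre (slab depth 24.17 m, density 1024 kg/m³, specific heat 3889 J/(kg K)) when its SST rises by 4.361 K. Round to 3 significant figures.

4.20×10^8

Areal heat capacity C = ρ c_p D = 1024 × 3889 × 24.17 = 9.63×10^7 J m⁻² K⁻¹.
ΔQ = C ΔT = 9.63×10^7 × 4.361 = 4.20×10^8 J/m².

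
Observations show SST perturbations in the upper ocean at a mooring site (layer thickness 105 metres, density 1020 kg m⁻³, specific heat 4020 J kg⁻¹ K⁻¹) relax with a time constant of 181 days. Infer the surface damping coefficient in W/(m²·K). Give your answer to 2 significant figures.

28

Areal heat capacity C = ρ c_p D = 1020 × 4020 × 105 = 4.31×10^8 J m⁻² K⁻¹.
τ = 181 days = 1.56×10^7 s.
λ = C / τ = 4.31×10^8 / 1.56×10^7 = 27.5 W/(m²·K).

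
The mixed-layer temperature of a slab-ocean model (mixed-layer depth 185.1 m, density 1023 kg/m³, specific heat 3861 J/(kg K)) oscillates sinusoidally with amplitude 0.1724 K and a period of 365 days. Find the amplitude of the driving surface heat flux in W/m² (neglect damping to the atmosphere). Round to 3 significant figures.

25.1

Areal heat capacity C = ρ c_p D = 1023 × 3861 × 185.1 = 7.31×10^8 J/(m^2 K).
ω = 2π / 3.15×10^7 s = 1.99×10^-7 s⁻¹.
Cω = 7.31×10^8 × 1.99×10^-7 = 146 W/(m²·K).
F₀ = A × Cω = 0.1724 × 146 = 25.1 W/m².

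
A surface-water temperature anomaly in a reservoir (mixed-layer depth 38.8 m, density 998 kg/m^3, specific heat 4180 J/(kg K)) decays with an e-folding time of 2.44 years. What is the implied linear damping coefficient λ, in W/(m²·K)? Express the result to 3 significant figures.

2.10

Areal heat capacity C = ρ c_p D = 998 × 4180 × 38.8 = 1.62×10^8 J/(m²·K).
τ = 2.44 years = 7.70×10^7 s.
λ = C / τ = 1.62×10^8 / 7.70×10^7 = 2.10 W/(m²·K).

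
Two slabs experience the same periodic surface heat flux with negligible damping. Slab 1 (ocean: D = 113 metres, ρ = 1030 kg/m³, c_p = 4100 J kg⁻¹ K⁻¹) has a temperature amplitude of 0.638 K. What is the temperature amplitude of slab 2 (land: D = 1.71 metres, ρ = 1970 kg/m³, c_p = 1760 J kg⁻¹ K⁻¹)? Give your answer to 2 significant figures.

C_ocean = 4.77×10^8 J/(m²·K); C_land = 5.93×10^6 J/(m²·K).
A ∝ 1/C ⇒ A_land = A_ocean × C_ocean/C_land = 0.638 × 80.5 = 51.4 K.

51 K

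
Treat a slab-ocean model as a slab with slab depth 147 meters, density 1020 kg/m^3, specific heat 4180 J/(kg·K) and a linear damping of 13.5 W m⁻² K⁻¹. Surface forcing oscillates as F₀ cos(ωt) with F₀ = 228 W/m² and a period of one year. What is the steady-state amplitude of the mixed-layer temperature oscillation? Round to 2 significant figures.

1.8 K

Areal heat capacity C = ρ c_p D = 1020 × 4180 × 147 = 6.27×10^8 J/(m²·K).
Angular frequency ω = 2π / T = 2π / 3.15×10^7 s = 1.99×10^-7 s⁻¹.
√((Cω)² + λ²) = √((125)² + 13.5²) = 126 W/(m²·K).
Amplitude A = F₀ / √((Cω)²+λ²) = 228 / 126 = 1.82 K.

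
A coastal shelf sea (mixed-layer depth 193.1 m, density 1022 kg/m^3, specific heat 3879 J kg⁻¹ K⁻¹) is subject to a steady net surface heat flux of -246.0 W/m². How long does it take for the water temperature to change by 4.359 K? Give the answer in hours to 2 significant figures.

Areal heat capacity C = ρ c_p D = 1022 × 3879 × 193.1 = 7.66×10^8 J/(m^2 K).
Time required: Δt = C ΔT / F = 7.66×10^8 × -4.359 / -246.0 = 1.36×10^7 s.
In hours: 1.36×10^7 s / (3600 s/hour) = 3770 hours.

3800 hours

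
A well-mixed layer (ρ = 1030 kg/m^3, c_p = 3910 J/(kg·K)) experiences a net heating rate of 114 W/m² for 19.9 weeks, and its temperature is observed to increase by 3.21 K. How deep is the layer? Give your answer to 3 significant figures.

106 m

Heat input Q = F Δt = 114 × 1.20×10^7 s = 1.37×10^9 J/m².
Required areal heat capacity C = Q / ΔT = 4.27×10^8 J/(m²·K).
Depth D = C / (ρ c_p) = 4.27×10^8 / (1030 × 3910) = 106 m.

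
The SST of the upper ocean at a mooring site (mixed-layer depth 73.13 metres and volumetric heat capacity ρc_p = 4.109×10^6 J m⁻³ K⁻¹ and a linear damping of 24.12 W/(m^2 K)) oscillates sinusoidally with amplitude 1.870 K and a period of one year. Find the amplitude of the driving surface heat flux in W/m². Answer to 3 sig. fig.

121

Areal heat capacity C = ρc_p × D = 4.109×10^6 × 73.13 = 3.00×10^8 J m⁻² K⁻¹.
ω = 2π / 3.15×10^7 s = 1.99×10^-7 s⁻¹.
√((Cω)² + λ²) = √((59.9)² + 24.12²) = 64.5 W/(m²·K).
F₀ = A × √((Cω)²+λ²) = 1.870 × 64.5 = 121 W/m².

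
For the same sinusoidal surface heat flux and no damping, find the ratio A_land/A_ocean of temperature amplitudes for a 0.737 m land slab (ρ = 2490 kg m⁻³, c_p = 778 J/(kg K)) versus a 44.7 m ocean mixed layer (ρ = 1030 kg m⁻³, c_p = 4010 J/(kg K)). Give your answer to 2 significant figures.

C_ocean = 1030 × 4010 × 44.7 = 1.85×10^8 J/(m²·K).
C_land = 2490 × 778 × 0.737 = 1.43×10^6 J/(m²·K).
Undamped amplitude ∝ 1/C, so A_land/A_ocean = C_ocean/C_land = 129.

130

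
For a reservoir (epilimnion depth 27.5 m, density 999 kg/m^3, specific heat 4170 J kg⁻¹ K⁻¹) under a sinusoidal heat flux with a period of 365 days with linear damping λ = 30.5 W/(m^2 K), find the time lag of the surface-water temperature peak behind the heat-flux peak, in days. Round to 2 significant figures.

37 days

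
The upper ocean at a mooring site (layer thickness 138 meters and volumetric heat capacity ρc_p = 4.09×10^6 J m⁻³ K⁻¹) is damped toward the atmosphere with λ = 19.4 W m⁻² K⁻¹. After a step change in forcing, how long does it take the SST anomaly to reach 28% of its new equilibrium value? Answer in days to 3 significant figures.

111 days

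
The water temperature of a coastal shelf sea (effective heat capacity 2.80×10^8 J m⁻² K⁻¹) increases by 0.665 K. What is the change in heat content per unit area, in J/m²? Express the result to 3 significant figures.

Areal heat capacity C = 2.80×10^8 J m⁻² K⁻¹ (given).
ΔQ = C ΔT = 2.80×10^8 × 0.665 = 1.86×10^8 J/m².

1.86×10^8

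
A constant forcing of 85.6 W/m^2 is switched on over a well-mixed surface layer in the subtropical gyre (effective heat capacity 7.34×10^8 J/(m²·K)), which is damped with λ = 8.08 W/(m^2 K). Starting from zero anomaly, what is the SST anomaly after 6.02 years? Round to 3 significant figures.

Areal heat capacity C = 7.34×10^8 J/(m²·K) (given).
τ = C / λ = 7.34×10^8 / 8.08 = 9.08×10^7 s.
Equilibrium anomaly ΔT_eq = F / λ = 85.6 / 8.08 = 10.6 K.
t = 6.02 years = 1.90×10^8 s, so t/τ = 2.09.
ΔT(t) = ΔT_eq (1 − e^(−t/τ)) = 10.6 × (1 − e^−2.09) = 9.29 K.

9.29 K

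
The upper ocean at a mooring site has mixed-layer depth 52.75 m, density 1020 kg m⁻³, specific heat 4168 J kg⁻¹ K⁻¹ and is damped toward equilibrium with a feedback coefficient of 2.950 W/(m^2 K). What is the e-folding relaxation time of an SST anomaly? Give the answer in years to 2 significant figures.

Areal heat capacity C = ρ c_p D = 1020 × 4168 × 52.75 = 2.24×10^8 J m⁻² K⁻¹.
Relaxation time τ = C / λ = 2.24×10^8 / 2.950 = 7.60×10^7 s.
In years: 7.60×10^7 s / (3.156×10^7 s/year) = 2.41 years.

2.4 years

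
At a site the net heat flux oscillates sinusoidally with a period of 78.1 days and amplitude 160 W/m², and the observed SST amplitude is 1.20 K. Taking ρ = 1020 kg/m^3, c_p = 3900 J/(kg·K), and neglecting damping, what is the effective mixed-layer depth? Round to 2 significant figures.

36 m

ω = 2π / 6.75×10^6 s = 9.31×10^-7 s⁻¹.
Required C = F₀ / (A ω) = 160 / (1.20 × 9.31×10^-7) = 1.43×10^8 J/(m²·K).
D = C / (ρ c_p) = 1.43×10^8 / (1020 × 3900) = 36.0 m.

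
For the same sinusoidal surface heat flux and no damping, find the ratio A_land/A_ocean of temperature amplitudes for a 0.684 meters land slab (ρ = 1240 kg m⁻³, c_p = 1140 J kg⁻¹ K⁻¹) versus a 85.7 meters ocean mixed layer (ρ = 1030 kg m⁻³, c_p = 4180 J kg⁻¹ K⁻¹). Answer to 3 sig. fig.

382

C_ocean = 1030 × 4180 × 85.7 = 3.69×10^8 J/(m²·K).
C_land = 1240 × 1140 × 0.684 = 9.67×10^5 J/(m²·K).
Undamped amplitude ∝ 1/C, so A_land/A_ocean = C_ocean/C_land = 382.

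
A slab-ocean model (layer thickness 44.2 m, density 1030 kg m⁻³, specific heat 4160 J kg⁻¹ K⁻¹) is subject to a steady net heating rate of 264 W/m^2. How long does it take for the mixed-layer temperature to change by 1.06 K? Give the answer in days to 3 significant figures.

Areal heat capacity C = ρ c_p D = 1030 × 4160 × 44.2 = 1.89×10^8 J m⁻² K⁻¹.
Time required: Δt = C ΔT / F = 1.89×10^8 × 1.06 / 264 = 7.60×10^5 s.
In days: 7.60×10^5 s / (86400 s/day) = 8.80 days.

8.80 days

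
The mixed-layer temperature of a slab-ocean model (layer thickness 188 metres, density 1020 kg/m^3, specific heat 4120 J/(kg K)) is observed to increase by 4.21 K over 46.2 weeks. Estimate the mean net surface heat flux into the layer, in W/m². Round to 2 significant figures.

Areal heat capacity C = ρ c_p D = 1020 × 4120 × 188 = 7.90×10^8 J/(m^2 K).
Required heat per unit area: Q = C ΔT = 7.90×10^8 × 4.21 = 3.33×10^9 J/m².
Flux F = Q / Δt = 3.33×10^9 / 2.79×10^7 s = 119 W/m².

120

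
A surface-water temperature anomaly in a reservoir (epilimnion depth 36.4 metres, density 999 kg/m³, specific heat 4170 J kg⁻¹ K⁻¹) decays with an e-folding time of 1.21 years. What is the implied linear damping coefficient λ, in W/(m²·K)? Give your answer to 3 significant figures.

3.97

Areal heat capacity C = ρ c_p D = 999 × 4170 × 36.4 = 1.52×10^8 J/(m²·K).
τ = 1.21 years = 3.82×10^7 s.
λ = C / τ = 1.52×10^8 / 3.82×10^7 = 3.97 W/(m²·K).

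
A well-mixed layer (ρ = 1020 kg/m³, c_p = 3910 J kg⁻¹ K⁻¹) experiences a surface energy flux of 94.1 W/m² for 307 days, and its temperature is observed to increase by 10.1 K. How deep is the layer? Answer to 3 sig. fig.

62.0 m

Heat input Q = F Δt = 94.1 × 2.65×10^7 s = 2.50×10^9 J/m².
Required areal heat capacity C = Q / ΔT = 2.47×10^8 J/(m²·K).
Depth D = C / (ρ c_p) = 2.47×10^8 / (1020 × 3910) = 62.0 m.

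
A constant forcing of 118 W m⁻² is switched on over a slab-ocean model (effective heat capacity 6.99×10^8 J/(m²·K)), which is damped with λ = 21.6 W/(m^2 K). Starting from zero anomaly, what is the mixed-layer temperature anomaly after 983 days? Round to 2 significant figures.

Areal heat capacity C = 6.99×10^8 J/(m²·K) (given).
τ = C / λ = 6.99×10^8 / 21.6 = 3.24×10^7 s.
Equilibrium anomaly ΔT_eq = F / λ = 118 / 21.6 = 5.46 K.
t = 983 days = 8.49×10^7 s, so t/τ = 2.62.
ΔT(t) = ΔT_eq (1 − e^(−t/τ)) = 5.46 × (1 − e^−2.62) = 5.07 K.

5.1 K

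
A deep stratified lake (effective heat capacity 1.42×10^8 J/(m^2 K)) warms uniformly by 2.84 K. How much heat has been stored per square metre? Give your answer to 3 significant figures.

4.03×10^8

Areal heat capacity C = 1.42×10^8 J/(m^2 K) (given).
ΔQ = C ΔT = 1.42×10^8 × 2.84 = 4.03×10^8 J/m².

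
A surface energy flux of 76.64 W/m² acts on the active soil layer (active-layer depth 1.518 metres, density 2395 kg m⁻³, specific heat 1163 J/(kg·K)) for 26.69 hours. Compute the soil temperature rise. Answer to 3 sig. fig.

1.74 K

Areal heat capacity C = ρ c_p D = 2395 × 1163 × 1.518 = 4.23×10^6 J m⁻² K⁻¹.
Net heat input Q = F Δt = 76.64 × (26.69 hours × 3600 s/hour) = 7.36×10^6 J/m².
ΔT = Q / C = 7.36×10^6 / 4.23×10^6 = 1.74 K.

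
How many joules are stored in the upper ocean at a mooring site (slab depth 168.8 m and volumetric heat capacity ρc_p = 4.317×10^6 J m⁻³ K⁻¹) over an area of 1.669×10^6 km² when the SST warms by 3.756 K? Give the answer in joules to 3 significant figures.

4.57×10^21 J

Areal heat capacity C = ρc_p × D = 4.317×10^6 × 168.8 = 7.29×10^8 J m⁻² K⁻¹.
Heat per unit area: q = C ΔT = 7.29×10^8 × 3.756 = 2.74×10^9 J/m².
Total heat: Q = q × A = 2.74×10^9 × (1.669×10^6 × 10⁶ m²) = 4.57×10^21 J.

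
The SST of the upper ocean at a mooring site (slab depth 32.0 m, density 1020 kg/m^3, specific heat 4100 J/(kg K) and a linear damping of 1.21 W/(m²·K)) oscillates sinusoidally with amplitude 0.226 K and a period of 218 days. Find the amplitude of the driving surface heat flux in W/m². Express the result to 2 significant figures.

10

Areal heat capacity C = ρ c_p D = 1020 × 4100 × 32.0 = 1.34×10^8 J/(m^2 K).
ω = 2π / 1.88×10^7 s = 3.34×10^-7 s⁻¹.
√((Cω)² + λ²) = √((44.6)² + 1.21²) = 44.7 W/(m²·K).
F₀ = A × √((Cω)²+λ²) = 0.226 × 44.7 = 10.1 W/m².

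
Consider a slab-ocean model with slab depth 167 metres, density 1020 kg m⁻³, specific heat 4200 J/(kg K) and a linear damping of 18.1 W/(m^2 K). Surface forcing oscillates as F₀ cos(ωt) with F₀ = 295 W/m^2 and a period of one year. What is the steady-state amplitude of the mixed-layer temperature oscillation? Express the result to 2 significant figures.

Areal heat capacity C = ρ c_p D = 1020 × 4200 × 167 = 7.15×10^8 J/(m^2 K).
Angular frequency ω = 2π / T = 2π / 3.15×10^7 s = 1.99×10^-7 s⁻¹.
√((Cω)² + λ²) = √((143)² + 18.1²) = 144 W/(m²·K).
Amplitude A = F₀ / √((Cω)²+λ²) = 295 / 144 = 2.05 K.

2.1 K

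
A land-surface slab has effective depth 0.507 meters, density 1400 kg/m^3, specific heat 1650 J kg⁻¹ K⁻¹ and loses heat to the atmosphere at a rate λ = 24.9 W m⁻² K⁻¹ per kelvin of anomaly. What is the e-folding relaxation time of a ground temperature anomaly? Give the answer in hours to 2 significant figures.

13 hours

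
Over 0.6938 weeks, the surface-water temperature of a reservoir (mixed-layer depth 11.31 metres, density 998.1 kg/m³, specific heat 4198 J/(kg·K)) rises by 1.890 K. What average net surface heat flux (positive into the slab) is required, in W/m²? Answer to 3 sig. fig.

213

Areal heat capacity C = ρ c_p D = 998.1 × 4198 × 11.31 = 4.74×10^7 J m⁻² K⁻¹.
Required heat per unit area: Q = C ΔT = 4.74×10^7 × 1.890 = 8.96×10^7 J/m².
Flux F = Q / Δt = 8.96×10^7 / 4.20×10^5 s = 213 W/m².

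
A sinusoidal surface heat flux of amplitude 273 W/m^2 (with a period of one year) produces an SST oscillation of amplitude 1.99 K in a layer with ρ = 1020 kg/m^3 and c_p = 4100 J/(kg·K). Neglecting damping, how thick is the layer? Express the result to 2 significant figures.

ω = 2π / 3.15×10^7 s = 1.99×10^-7 s⁻¹.
Required C = F₀ / (A ω) = 273 / (1.99 × 1.99×10^-7) = 6.89×10^8 J/(m²·K).
D = C / (ρ c_p) = 6.89×10^8 / (1020 × 4100) = 165 m.

160 m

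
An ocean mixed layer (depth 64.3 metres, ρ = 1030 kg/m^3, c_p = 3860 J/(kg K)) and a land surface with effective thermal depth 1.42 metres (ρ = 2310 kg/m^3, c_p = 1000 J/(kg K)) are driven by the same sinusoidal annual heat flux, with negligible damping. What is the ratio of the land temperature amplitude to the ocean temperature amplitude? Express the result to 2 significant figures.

78

C_ocean = 1030 × 3860 × 64.3 = 2.56×10^8 J/(m²·K).
C_land = 2310 × 1000 × 1.42 = 3.28×10^6 J/(m²·K).
Undamped amplitude ∝ 1/C, so A_land/A_ocean = C_ocean/C_land = 77.9.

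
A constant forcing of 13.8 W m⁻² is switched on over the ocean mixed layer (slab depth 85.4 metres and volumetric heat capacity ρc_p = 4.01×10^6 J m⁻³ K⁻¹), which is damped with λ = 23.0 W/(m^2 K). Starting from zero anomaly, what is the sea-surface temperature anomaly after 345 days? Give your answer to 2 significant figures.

0.52 K

Areal heat capacity C = ρc_p × D = 4.01×10^6 × 85.4 = 3.42×10^8 J/(m²·K).
τ = C / λ = 3.42×10^8 / 23.0 = 1.49×10^7 s.
Equilibrium anomaly ΔT_eq = F / λ = 13.8 / 23.0 = 0.600 K.
t = 345 days = 2.98×10^7 s, so t/τ = 2.00.
ΔT(t) = ΔT_eq (1 − e^(−t/τ)) = 0.600 × (1 − e^−2.00) = 0.519 K.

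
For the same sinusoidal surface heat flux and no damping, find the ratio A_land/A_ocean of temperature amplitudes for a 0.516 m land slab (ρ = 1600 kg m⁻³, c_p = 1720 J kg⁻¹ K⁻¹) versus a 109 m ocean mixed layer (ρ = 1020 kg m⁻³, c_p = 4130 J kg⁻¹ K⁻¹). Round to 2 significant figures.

320

C_ocean = 1020 × 4130 × 109 = 4.59×10^8 J/(m²·K).
C_land = 1600 × 1720 × 0.516 = 1.42×10^6 J/(m²·K).
Undamped amplitude ∝ 1/C, so A_land/A_ocean = C_ocean/C_land = 323.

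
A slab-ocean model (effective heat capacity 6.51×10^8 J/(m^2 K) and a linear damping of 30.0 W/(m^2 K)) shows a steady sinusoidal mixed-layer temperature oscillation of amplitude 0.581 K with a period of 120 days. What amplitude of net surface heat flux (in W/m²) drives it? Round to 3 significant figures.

Areal heat capacity C = 6.51×10^8 J/(m^2 K) (given).
ω = 2π / 1.04×10^7 s = 6.06×10^-7 s⁻¹.
√((Cω)² + λ²) = √((395)² + 30.0²) = 396 W/(m²·K).
F₀ = A × √((Cω)²+λ²) = 0.581 × 396 = 230 W/m².

230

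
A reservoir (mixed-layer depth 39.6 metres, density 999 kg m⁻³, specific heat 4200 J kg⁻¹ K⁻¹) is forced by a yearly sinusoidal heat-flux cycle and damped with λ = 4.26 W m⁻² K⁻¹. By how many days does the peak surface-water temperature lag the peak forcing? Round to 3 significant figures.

83.8 days

Areal heat capacity C = ρ c_p D = 999 × 4200 × 39.6 = 1.66×10^8 J m⁻² K⁻¹.
ω = 2π / 3.15×10^7 s = 1.99×10^-7 s⁻¹.
Phase lag φ = arctan(Cω/λ) = arctan(33.1/4.26) = 1.44 rad.
Time lag = φ / ω = 1.44 / 1.99×10^-7 = 7.24×10^6 s = 83.8 days.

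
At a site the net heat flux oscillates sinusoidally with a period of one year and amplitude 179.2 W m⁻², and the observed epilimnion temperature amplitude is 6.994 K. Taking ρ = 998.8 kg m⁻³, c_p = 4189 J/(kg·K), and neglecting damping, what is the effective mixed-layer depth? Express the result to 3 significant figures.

ω = 2π / 3.15×10^7 s = 1.99×10^-7 s⁻¹.
Required C = F₀ / (A ω) = 179.2 / (6.994 × 1.99×10^-7) = 1.29×10^8 J/(m²·K).
D = C / (ρ c_p) = 1.29×10^8 / (998.8 × 4189) = 30.7 m.

30.7 m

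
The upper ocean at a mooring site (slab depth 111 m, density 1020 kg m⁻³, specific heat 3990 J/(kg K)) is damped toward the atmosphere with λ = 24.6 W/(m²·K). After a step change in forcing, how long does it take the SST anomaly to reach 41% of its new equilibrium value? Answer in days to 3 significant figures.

Areal heat capacity C = ρ c_p D = 1020 × 3990 × 111 = 4.52×10^8 J/(m²·K).
τ = C / λ = 4.52×10^8 / 24.6 = 1.84×10^7 s.
Fraction reached: 1 − e^(−t/τ) = 0.41 ⇒ t = −τ ln(1 − 0.41) = τ × 0.528.
t = 9.69×10^6 s = 112 days.

112 days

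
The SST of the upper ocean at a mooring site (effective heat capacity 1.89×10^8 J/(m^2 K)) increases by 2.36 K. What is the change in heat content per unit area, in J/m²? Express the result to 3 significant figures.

4.46×10^8

Areal heat capacity C = 1.89×10^8 J/(m^2 K) (given).
ΔQ = C ΔT = 1.89×10^8 × 2.36 = 4.46×10^8 J/m².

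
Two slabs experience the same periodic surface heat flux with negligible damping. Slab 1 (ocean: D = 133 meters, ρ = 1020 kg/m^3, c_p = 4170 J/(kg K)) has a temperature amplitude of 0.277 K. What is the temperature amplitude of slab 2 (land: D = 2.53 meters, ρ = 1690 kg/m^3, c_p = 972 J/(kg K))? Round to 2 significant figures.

C_ocean = 5.66×10^8 J/(m²·K); C_land = 4.16×10^6 J/(m²·K).
A ∝ 1/C ⇒ A_land = A_ocean × C_ocean/C_land = 0.277 × 136 = 37.7 K.

38 K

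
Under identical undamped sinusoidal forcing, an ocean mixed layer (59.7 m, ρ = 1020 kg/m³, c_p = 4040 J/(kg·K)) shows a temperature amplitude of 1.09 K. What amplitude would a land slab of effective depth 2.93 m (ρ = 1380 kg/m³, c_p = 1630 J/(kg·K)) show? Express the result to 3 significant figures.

40.7 K

C_ocean = 2.46×10^8 J/(m²·K); C_land = 6.59×10^6 J/(m²·K).
A ∝ 1/C ⇒ A_land = A_ocean × C_ocean/C_land = 1.09 × 37.3 = 40.7 K.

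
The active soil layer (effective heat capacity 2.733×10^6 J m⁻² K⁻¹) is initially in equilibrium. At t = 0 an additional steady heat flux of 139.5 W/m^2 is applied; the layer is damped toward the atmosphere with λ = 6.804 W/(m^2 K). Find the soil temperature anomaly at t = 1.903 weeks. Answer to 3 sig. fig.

Areal heat capacity C = 2.733×10^6 J m⁻² K⁻¹ (given).
τ = C / λ = 2.73×10^6 / 6.804 = 4.02×10^5 s.
Equilibrium anomaly ΔT_eq = F / λ = 139.5 / 6.804 = 20.5 K.
t = 1.903 weeks = 1.15×10^6 s, so t/τ = 2.87.
ΔT(t) = ΔT_eq (1 − e^(−t/τ)) = 20.5 × (1 − e^−2.87) = 19.3 K.

19.3 K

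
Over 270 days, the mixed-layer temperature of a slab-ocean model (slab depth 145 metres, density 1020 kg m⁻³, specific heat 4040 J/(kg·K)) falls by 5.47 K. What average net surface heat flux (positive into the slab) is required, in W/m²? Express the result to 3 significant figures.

Areal heat capacity C = ρ c_p D = 1020 × 4040 × 145 = 5.98×10^8 J/(m²·K).
Required heat per unit area: Q = C ΔT = 5.98×10^8 × -5.47 = -3.27×10^9 J/m².
Flux F = Q / Δt = -3.27×10^9 / 2.33×10^7 s = -140 W/m².

-140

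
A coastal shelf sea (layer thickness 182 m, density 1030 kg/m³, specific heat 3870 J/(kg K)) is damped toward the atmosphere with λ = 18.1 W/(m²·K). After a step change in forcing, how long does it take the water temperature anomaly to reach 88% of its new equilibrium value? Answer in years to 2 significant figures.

2.7 years

Areal heat capacity C = ρ c_p D = 1030 × 3870 × 182 = 7.25×10^8 J/(m^2 K).
τ = C / λ = 7.25×10^8 / 18.1 = 4.01×10^7 s.
Fraction reached: 1 − e^(−t/τ) = 0.88 ⇒ t = −τ ln(1 − 0.88) = τ × 2.12.
t = 8.50×10^7 s = 2.69 years.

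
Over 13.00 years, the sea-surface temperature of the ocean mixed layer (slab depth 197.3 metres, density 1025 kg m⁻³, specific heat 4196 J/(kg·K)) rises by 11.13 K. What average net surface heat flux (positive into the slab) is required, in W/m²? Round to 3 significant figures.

Areal heat capacity C = ρ c_p D = 1025 × 4196 × 197.3 = 8.49×10^8 J m⁻² K⁻¹.
Required heat per unit area: Q = C ΔT = 8.49×10^8 × 11.13 = 9.44×10^9 J/m².
Flux F = Q / Δt = 9.44×10^9 / 4.10×10^8 s = 23.0 W/m².

23.0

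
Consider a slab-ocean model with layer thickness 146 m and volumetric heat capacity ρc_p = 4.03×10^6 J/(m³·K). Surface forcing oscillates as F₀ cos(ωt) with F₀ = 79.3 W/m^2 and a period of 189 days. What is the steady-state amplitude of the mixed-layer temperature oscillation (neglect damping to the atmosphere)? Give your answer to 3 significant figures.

Areal heat capacity C = ρc_p × D = 4.03×10^6 × 146 = 5.88×10^8 J/(m^2 K).
Angular frequency ω = 2π / T = 2π / 1.63×10^7 s = 3.85×10^-7 s⁻¹.
Cω = 5.88×10^8 × 3.85×10^-7 = 226 W/(m²·K).
Amplitude A = F₀ / (Cω) = 79.3 / 226 = 0.350 K.

0.350 K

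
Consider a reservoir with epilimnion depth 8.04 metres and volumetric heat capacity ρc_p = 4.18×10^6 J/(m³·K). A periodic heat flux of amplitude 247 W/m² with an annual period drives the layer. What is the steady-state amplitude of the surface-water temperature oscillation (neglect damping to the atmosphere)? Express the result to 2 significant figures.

37 K

Areal heat capacity C = ρc_p × D = 4.18×10^6 × 8.04 = 3.36×10^7 J/(m²·K).
Angular frequency ω = 2π / T = 2π / 3.15×10^7 s = 1.99×10^-7 s⁻¹.
Cω = 3.36×10^7 × 1.99×10^-7 = 6.70 W/(m²·K).
Amplitude A = F₀ / (Cω) = 247 / 6.70 = 36.9 K.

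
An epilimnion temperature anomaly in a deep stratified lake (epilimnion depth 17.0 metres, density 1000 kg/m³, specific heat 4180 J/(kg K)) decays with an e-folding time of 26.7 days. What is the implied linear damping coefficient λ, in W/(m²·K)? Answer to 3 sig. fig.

30.8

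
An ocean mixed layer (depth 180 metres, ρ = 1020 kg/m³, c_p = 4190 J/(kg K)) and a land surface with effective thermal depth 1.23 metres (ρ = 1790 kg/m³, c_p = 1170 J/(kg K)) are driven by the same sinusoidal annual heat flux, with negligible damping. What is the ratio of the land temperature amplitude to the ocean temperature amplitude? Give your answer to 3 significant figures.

299

C_ocean = 1020 × 4190 × 180 = 7.69×10^8 J/(m²·K).
C_land = 1790 × 1170 × 1.23 = 2.58×10^6 J/(m²·K).
Undamped amplitude ∝ 1/C, so A_land/A_ocean = C_ocean/C_land = 299.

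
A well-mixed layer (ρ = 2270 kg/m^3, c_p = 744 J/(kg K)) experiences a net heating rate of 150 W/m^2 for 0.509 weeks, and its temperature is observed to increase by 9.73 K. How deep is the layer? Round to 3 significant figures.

2.81 m

Heat input Q = F Δt = 150 × 3.08×10^5 s = 4.62×10^7 J/m².
Required areal heat capacity C = Q / ΔT = 4.75×10^6 J/(m²·K).
Depth D = C / (ρ c_p) = 4.75×10^6 / (2270 × 744) = 2.81 m.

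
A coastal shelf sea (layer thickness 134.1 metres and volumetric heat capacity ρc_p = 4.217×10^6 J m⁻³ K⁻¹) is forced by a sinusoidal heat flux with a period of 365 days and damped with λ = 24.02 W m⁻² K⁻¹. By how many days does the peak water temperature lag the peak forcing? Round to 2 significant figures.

79 days

Areal heat capacity C = ρc_p × D = 4.217×10^6 × 134.1 = 5.65×10^8 J m⁻² K⁻¹.
ω = 2π / 3.15×10^7 s = 1.99×10^-7 s⁻¹.
Phase lag φ = arctan(Cω/λ) = arctan(113/24.02) = 1.36 rad.
Time lag = φ / ω = 1.36 / 1.99×10^-7 = 6.83×10^6 s = 79.0 days.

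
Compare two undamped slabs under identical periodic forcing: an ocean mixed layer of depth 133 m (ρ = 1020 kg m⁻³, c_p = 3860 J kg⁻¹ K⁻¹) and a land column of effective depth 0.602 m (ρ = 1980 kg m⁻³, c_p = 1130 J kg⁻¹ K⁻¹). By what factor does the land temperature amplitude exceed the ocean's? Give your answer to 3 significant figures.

C_ocean = 1020 × 3860 × 133 = 5.24×10^8 J/(m²·K).
C_land = 1980 × 1130 × 0.602 = 1.35×10^6 J/(m²·K).
Undamped amplitude ∝ 1/C, so A_land/A_ocean = C_ocean/C_land = 389.

389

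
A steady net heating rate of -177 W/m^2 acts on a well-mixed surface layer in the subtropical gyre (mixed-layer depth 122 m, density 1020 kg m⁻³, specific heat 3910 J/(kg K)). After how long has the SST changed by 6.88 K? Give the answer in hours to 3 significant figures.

Areal heat capacity C = ρ c_p D = 1020 × 3910 × 122 = 4.87×10^8 J/(m²·K).
Time required: Δt = C ΔT / F = 4.87×10^8 × -6.88 / -177 = 1.89×10^7 s.
In hours: 1.89×10^7 s / (3600 s/hour) = 5250 hours.

5250 hours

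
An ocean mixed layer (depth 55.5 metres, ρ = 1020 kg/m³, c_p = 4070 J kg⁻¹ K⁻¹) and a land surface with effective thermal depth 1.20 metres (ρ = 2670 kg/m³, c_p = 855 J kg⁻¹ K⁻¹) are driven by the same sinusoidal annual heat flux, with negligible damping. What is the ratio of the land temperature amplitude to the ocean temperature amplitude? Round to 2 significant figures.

C_ocean = 1020 × 4070 × 55.5 = 2.30×10^8 J/(m²·K).
C_land = 2670 × 855 × 1.20 = 2.74×10^6 J/(m²·K).
Undamped amplitude ∝ 1/C, so A_land/A_ocean = C_ocean/C_land = 84.1.

84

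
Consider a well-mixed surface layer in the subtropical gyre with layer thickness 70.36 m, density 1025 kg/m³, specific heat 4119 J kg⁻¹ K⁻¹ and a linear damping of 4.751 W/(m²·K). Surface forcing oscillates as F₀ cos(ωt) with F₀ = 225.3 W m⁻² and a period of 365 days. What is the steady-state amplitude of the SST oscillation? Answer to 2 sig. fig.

3.8 K

Areal heat capacity C = ρ c_p D = 1025 × 4119 × 70.36 = 2.97×10^8 J m⁻² K⁻¹.
Angular frequency ω = 2π / T = 2π / 3.15×10^7 s = 1.99×10^-7 s⁻¹.
√((Cω)² + λ²) = √((59.2)² + 4.751²) = 59.4 W/(m²·K).
Amplitude A = F₀ / √((Cω)²+λ²) = 225.3 / 59.4 = 3.79 K.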